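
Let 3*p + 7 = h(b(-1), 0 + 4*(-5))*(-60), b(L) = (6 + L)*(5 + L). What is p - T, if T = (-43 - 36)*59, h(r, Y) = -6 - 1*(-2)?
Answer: 14216/3 ≈ 4738.7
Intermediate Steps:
b(L) = (5 + L)*(6 + L)
h(r, Y) = -4 (h(r, Y) = -6 + 2 = -4)
T = -4661 (T = -79*59 = -4661)
p = 233/3 (p = -7/3 + (-4*(-60))/3 = -7/3 + (1/3)*240 = -7/3 + 80 = 233/3 ≈ 77.667)
p - T = 233/3 - 1*(-4661) = 233/3 + 4661 = 14216/3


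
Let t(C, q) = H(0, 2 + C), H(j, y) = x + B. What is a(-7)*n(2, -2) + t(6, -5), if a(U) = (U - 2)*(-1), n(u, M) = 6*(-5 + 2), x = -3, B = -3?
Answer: -168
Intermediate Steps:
n(u, M) = -18 (n(u, M) = 6*(-3) = -18)
H(j, y) = -6 (H(j, y) = -3 - 3 = -6)
t(C, q) = -6
a(U) = 2 - U (a(U) = (-2 + U)*(-1) = 2 - U)
a(-7)*n(2, -2) + t(6, -5) = (2 - 1*(-7))*(-18) - 6 = (2 + 7)*(-18) - 6 = 9*(-18) - 6 = -162 - 6 = -168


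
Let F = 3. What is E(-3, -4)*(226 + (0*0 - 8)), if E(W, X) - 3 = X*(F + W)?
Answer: 654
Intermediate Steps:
E(W, X) = 3 + X*(3 + W)
E(-3, -4)*(226 + (0*0 - 8)) = (3 + 3*(-4) - 3*(-4))*(226 + (0*0 - 8)) = (3 - 12 + 12)*(226 + (0 - 8)) = 3*(226 - 8) = 3*218 = 654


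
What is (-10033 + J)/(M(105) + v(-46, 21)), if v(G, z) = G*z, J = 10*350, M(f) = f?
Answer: 6533/861 ≈ 7.5877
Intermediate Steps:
J = 3500
(-10033 + J)/(M(105) + v(-46, 21)) = (-10033 + 3500)/(105 - 46*21) = -6533/(105 - 966) = -6533/(-861) = -6533*(-1/861) = 6533/861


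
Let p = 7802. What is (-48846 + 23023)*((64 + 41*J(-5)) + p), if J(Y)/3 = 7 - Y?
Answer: -241238466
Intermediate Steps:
J(Y) = 21 - 3*Y (J(Y) = 3*(7 - Y) = 21 - 3*Y)
(-48846 + 23023)*((64 + 41*J(-5)) + p) = (-48846 + 23023)*((64 + 41*(21 - 3*(-5))) + 7802) = -25823*((64 + 41*(21 + 15)) + 7802) = -25823*((64 + 41*36) + 7802) = -25823*((64 + 1476) + 7802) = -25823*(1540 + 7802) = -25823*9342 = -241238466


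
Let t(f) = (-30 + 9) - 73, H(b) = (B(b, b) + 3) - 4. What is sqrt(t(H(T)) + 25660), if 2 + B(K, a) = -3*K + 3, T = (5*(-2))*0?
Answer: sqrt(25566) ≈ 159.89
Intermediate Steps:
T = 0 (T = -10*0 = 0)
B(K, a) = 1 - 3*K (B(K, a) = -2 + (-3*K + 3) = -2 + (3 - 3*K) = 1 - 3*K)
H(b) = -3*b (H(b) = ((1 - 3*b) + 3) - 4 = (4 - 3*b) - 4 = -3*b)
t(f) = -94 (t(f) = -21 - 73 = -94)
sqrt(t(H(T)) + 25660) = sqrt(-94 + 25660) = sqrt(25566)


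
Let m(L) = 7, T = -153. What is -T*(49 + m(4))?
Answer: 8568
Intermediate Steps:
-T*(49 + m(4)) = -(-153)*(49 + 7) = -(-153)*56 = -1*(-8568) = 8568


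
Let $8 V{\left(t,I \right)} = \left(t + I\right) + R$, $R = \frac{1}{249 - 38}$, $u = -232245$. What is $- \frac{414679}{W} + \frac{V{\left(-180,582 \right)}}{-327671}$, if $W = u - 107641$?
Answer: $\frac{114666855446907}{93996942967064} \approx 1.2199$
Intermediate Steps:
$R = \frac{1}{211} \approx 0.0047393$
$W = -339886$ ($W = -232245 - 107641 = -339886$)
$V{\left(t,I \right)} = \frac{1}{1688} + \frac{I}{8} + \frac{t}{8}$ ($V{\left(t,I \right)} = \frac{\left(t + I\right) + \frac{1}{211}}{8} = \frac{\left(I + t\right) + \frac{1}{211}}{8} = \frac{\frac{1}{211} + I + t}{8} = \frac{1}{1688} + \frac{I}{8} + \frac{t}{8}$)
$- \frac{414679}{W} + \frac{V{\left(-180,582 \right)}}{-327671} = - \frac{414679}{-339886} + \frac{\frac{1}{1688} + \frac{1}{8} \cdot 582 + \frac{1}{8} \left(-180\right)}{-327671} = \left(-414679\right) \left(- \frac{1}{339886}\right) + \left(\frac{1}{1688} + \frac{291}{4} - \frac{45}{2}\right) \left(- \frac{1}{327671}\right) = \frac{414679}{339886} + \frac{84823}{1688} \left(- \frac{1}{327671}\right) = \frac{414679}{339886} - \frac{84823}{553108648} = \frac{114666855446907}{93996942967064}$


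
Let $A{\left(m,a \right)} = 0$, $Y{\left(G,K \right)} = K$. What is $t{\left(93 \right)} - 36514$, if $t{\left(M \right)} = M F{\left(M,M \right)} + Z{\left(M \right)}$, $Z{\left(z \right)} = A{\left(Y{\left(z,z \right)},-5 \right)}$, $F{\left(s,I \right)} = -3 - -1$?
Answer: $-36700$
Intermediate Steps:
$F{\left(s,I \right)} = -2$ ($F{\left(s,I \right)} = -3 + 1 = -2$)
$Z{\left(z \right)} = 0$
$t{\left(M \right)} = - 2 M$ ($t{\left(M \right)} = M \left(-2\right) + 0 = - 2 M + 0 = - 2 M$)
$t{\left(93 \right)} - 36514 = \left(-2\right) 93 - 36514 = -186 - 36514 = -36700$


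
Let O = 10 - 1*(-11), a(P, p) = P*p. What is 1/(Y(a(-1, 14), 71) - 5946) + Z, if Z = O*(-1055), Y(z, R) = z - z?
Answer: -131733631/5946 ≈ -22155.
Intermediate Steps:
O = 21 (O = 10 + 11 = 21)
Y(z, R) = 0
Z = -22155 (Z = 21*(-1055) = -22155)
1/(Y(a(-1, 14), 71) - 5946) + Z = 1/(0 - 5946) - 22155 = 1/(-5946) - 22155 = -1/5946 - 22155 = -131733631/5946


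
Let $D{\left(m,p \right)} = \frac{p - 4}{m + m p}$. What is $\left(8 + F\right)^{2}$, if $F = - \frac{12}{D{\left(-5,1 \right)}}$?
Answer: $1024$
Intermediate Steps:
$D{\left(m,p \right)} = \frac{-4 + p}{m + m p}$
$F = -40$ ($F = - \frac{12}{\frac{1}{-5} \frac{1}{1 + 1} \left(-4 + 1\right)} = - \frac{12}{\left(- \frac{1}{5}\right) \frac{1}{2} \left(-3\right)} = - \frac{12}{\frac{3}{10}} = \left(-12\right) \frac{10}{3} = -40$)
$\left(8 + F\right)^{2} = \left(8 - 40\right)^{2} = \left(-32\right)^{2} = 1024$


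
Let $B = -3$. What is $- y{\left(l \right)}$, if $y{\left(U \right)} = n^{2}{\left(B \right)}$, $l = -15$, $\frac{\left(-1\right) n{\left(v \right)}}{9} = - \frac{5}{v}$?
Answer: $-225$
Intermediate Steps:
$n{\left(v \right)} = \frac{45}{v}$ ($n{\left(v \right)} = - 9 \left(- \frac{5}{v}\right) = \frac{45}{v}$)
$y{\left(U \right)} = 225$ ($y{\left(U \right)} = \left(\frac{45}{-3}\right)^{2} = \left(45 \left(- \frac{1}{3}\right)\right)^{2} = \left(-15\right)^{2} = 225$)
$- y{\left(l \right)} = \left(-1\right) 225 = -225$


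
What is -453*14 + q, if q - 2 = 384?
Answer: -5956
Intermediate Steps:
q = 386 (q = 2 + 384 = 386)
-453*14 + q = -453*14 + 386 = -6342 + 386 = -5956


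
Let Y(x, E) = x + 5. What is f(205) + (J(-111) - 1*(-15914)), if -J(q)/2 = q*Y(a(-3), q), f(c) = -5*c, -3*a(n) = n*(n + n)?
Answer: 14667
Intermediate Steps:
a(n) = -2*n²/3 (a(n) = -n*(n + n)/3 = -n*2*n/3 = -2*n²/3)
Y(x, E) = 5 + x
J(q) = 2*q (J(q) = -2*q*(5 - ⅔*(-3)²) = -2*q*(5 - ⅔*9) = -2*q*(5 - 6) = -2*q*(-1) = -(-2)*q = 2*q)
f(205) + (J(-111) - 1*(-15914)) = -5*205 + (2*(-111) - 1*(-15914)) = -1025 + (-222 + 15914) = -1025 + 15692 = 14667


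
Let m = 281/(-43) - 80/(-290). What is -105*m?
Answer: 819525/1247 ≈ 657.20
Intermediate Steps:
m = -7805/1247 (m = 281*(-1/43) - 80*(-1/290) = -281/43 + 8/29 = -7805/1247 ≈ -6.2590)
-105*m = -105*(-7805/1247) = 819525/1247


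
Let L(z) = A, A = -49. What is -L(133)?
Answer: 49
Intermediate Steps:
L(z) = -49
-L(133) = -1*(-49) = 49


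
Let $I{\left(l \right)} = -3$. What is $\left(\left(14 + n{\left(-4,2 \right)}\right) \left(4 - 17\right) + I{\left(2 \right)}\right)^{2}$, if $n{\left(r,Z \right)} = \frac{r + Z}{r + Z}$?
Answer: $39204$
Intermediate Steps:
$n{\left(r,Z \right)} = 1$ ($n{\left(r,Z \right)} = \frac{Z + r}{Z + r} = 1$)
$\left(\left(14 + n{\left(-4,2 \right)}\right) \left(4 - 17\right) + I{\left(2 \right)}\right)^{2} = \left(\left(14 + 1\right) \left(4 - 17\right) - 3\right)^{2} = \left(15 \left(-13\right) - 3\right)^{2} = \left(-195 - 3\right)^{2} = \left(-198\right)^{2} = 39204$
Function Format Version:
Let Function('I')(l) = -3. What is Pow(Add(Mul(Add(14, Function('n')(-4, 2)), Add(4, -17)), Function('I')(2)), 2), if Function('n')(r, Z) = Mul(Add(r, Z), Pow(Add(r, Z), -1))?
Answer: 39204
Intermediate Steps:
Function('n')(r, Z) = 1 (Function('n')(r, Z) = Mul(Add(Z, r), Pow(Add(Z, r), -1)) = 1)
Pow(Add(Mul(Add(14, Function('n')(-4, 2)), Add(4, -17)), Function('I')(2)), 2) = Pow(Add(Mul(Add(14, 1), Add(4, -17)), -3), 2) = Pow(Add(Mul(15, -13), -3), 2) = Pow(Add(-195, -3), 2) = Pow(-198, 2) = 39204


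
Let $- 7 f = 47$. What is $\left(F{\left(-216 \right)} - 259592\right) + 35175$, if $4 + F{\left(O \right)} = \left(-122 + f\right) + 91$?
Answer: $- \frac{1571211}{7} \approx -2.2446 \cdot 10^{5}$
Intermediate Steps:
$f = - \frac{47}{7}$ ($f = \left(- \frac{1}{7}\right) 47 = - \frac{47}{7} \approx -6.7143$)
$F{\left(O \right)} = - \frac{292}{7}$ ($F{\left(O \right)} = -4 + \left(\left(-122 - \frac{47}{7}\right) + 91\right) = -4 + \left(- \frac{901}{7} + 91\right) = -4 - \frac{264}{7} = - \frac{292}{7}$)
$\left(F{\left(-216 \right)} - 259592\right) + 35175 = \left(- \frac{292}{7} - 259592\right) + 35175 = - \frac{1817436}{7} + 35175 = - \frac{1571211}{7}$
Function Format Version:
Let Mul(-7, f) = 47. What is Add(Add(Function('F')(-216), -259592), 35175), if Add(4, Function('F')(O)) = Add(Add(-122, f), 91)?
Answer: Rational(-1571211, 7) ≈ -2.2446e+5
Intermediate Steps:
f = Rational(-47, 7) (f = Mul(Rational(-1, 7), 47) = Rational(-47, 7) ≈ -6.7143)
Function('F')(O) = Rational(-292, 7) (Function('F')(O) = Add(-4, Add(Add(-122, Rational(-47, 7)), 91)) = Add(-4, Add(Rational(-901, 7), 91)) = Add(-4, Rational(-264, 7)) = Rational(-292, 7))
Add(Add(Function('F')(-216), -259592), 35175) = Add(Add(Rational(-292, 7), -259592), 35175) = Add(Rational(-1817436, 7), 35175) = Rational(-1571211, 7)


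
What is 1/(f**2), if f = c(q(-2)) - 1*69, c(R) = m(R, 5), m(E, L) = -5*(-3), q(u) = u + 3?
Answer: 1/2916 ≈ 0.00034294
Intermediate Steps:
q(u) = 3 + u
m(E, L) = 15
c(R) = 15
f = -54 (f = 15 - 1*69 = 15 - 69 = -54)
1/(f**2) = 1/((-54)**2) = 1/2916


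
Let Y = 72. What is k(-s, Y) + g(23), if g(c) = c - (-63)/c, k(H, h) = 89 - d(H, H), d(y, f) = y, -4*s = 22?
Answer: 5025/46 ≈ 109.24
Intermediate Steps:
s = -11/2 (s = -¼*22 = -11/2 ≈ -5.5000)
k(H, h) = 89 - H
g(c) = c + 63/c
k(-s, Y) + g(23) = (89 - (-1)*(-11)/2) + (23 + 63/23) = (89 - 1*11/2) + (23 + 63*(1/23)) = (89 - 11/2) + (23 + 63/23) = 167/2 + 592/23 = 5025/46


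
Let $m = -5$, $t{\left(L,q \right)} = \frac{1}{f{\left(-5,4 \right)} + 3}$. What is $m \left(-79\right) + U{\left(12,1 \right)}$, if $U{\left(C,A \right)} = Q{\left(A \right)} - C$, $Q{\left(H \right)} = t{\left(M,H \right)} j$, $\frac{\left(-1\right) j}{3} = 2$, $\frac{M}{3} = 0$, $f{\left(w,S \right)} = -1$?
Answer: $380$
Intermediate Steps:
$M = 0$ ($M = 3 \cdot 0 = 0$)
$j = -6$ ($j = \left(-3\right) 2 = -6$)
$t{\left(L,q \right)} = \frac{1}{2}$ ($t{\left(L,q \right)} = \frac{1}{-1 + 3} = \frac{1}{2}$)
$Q{\left(H \right)} = -3$ ($Q{\left(H \right)} = \frac{1}{2} \left(-6\right) = -3$)
$U{\left(C,A \right)} = -3 - C$
$m \left(-79\right) + U{\left(12,1 \right)} = \left(-5\right) \left(-79\right) - 15 = 395 - 15 = 380$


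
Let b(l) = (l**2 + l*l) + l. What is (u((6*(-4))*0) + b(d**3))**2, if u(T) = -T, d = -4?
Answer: 66064384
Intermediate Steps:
b(l) = l + 2*l**2 (b(l) = (l**2 + l**2) + l = 2*l**2 + l = l + 2*l**2)
(u((6*(-4))*0) + b(d**3))**2 = (-6*(-4)*0 + (-4)**3*(1 + 2*(-4)**3))**2 = (-(-24)*0 - 64*(1 + 2*(-64)))**2 = (-1*0 - 64*(1 - 128))**2 = (0 - 64*(-127))**2 = (0 + 8128)**2 = 8128**2 = 66064384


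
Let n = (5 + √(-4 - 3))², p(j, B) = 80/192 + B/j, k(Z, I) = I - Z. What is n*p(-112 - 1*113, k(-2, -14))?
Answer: 423/50 + 47*I*√7/10 ≈ 8.46 + 12.435*I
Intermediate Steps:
p(j, B) = 5/12 + B/j (p(j, B) = 80*(1/192) + B/j = 5/12 + B/j)
n = (5 + I*√7)² (n = (5 + √(-7))² = (5 + I*√7)² ≈ 18.0 + 26.458*I)
n*p(-112 - 1*113, k(-2, -14)) = (5 + I*√7)²*(5/12 + (-14 - 1*(-2))/(-112 - 1*113)) = (5 + I*√7)²*(5/12 + (-14 + 2)/(-112 - 113)) = (5 + I*√7)²*(5/12 - 12/(-225)) = (5 + I*√7)²*(5/12 - 12*(-1/225)) = (5 + I*√7)²*(5/12 + 4/75) = (5 + I*√7)²*(47/100) = 47*(5 + I*√7)²/100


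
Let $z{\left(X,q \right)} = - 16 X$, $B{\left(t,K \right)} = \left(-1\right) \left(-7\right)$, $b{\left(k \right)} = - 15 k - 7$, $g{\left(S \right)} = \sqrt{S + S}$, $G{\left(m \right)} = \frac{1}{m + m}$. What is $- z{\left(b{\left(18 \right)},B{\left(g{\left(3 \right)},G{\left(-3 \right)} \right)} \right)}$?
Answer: $-4432$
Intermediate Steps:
$G{\left(m \right)} = \frac{1}{2 m}$
$g{\left(S \right)} = \sqrt{2} \sqrt{S}$ ($g{\left(S \right)} = \sqrt{2 S} = \sqrt{2} \sqrt{S}$)
$b{\left(k \right)} = -7 - 15 k$
$B{\left(t,K \right)} = 7$
$- z{\left(b{\left(18 \right)},B{\left(g{\left(3 \right)},G{\left(-3 \right)} \right)} \right)} = - \left(-16\right) \left(-7 - 270\right) = - \left(-16\right) \left(-277\right) = \left(-1\right) 4432 = -4432$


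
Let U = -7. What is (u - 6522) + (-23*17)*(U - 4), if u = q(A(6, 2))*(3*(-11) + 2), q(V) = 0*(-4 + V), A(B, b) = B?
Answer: -2221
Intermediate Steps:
q(V) = 0
u = 0 (u = 0*(3*(-11) + 2) = 0*(-33 + 2) = 0*(-31) = 0)
(u - 6522) + (-23*17)*(U - 4) = (0 - 6522) + (-23*17)*(-7 - 4) = -6522 - 391*(-11) = -6522 + 4301 = -2221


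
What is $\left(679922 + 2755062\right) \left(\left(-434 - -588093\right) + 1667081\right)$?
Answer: $7744995824160$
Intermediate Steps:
$\left(679922 + 2755062\right) \left(\left(-434 - -588093\right) + 1667081\right) = 3434984 \left(\left(-434 + 588093\right) + 1667081\right) = 3434984 \left(587659 + 1667081\right) = 3434984 \cdot 2254740 = 7744995824160$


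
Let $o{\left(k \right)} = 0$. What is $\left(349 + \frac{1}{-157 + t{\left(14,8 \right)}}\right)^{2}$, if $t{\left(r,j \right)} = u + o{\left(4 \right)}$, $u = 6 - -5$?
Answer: $\frac{2596208209}{21316} \approx 1.218 \cdot 10^{5}$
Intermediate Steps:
$u = 11$ ($u = 6 + 5 = 11$)
$t{\left(r,j \right)} = 11$ ($t{\left(r,j \right)} = 11 + 0 = 11$)
$\left(349 + \frac{1}{-157 + t{\left(14,8 \right)}}\right)^{2} = \left(349 + \frac{1}{-157 + 11}\right)^{2} = \left(349 + \frac{1}{-146}\right)^{2} = \left(349 - \frac{1}{146}\right)^{2} = \left(\frac{50953}{146}\right)^{2} = \frac{2596208209}{21316}$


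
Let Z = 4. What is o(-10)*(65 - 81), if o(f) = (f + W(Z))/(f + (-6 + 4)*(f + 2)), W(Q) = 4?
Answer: 16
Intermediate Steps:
o(f) = (4 + f)/(-4 - f) (o(f) = (f + 4)/(f + (-6 + 4)*(f + 2)) = (4 + f)/(f - 2*(2 + f)) = (4 + f)/(f + (-4 - 2*f)) = (4 + f)/(-4 - f))
o(-10)*(65 - 81) = -(65 - 81) = -1*(-16) = 16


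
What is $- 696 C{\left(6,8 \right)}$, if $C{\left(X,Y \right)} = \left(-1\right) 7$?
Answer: $4872$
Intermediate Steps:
$C{\left(X,Y \right)} = -7$
$- 696 C{\left(6,8 \right)} = \left(-696\right) \left(-7\right) = 4872$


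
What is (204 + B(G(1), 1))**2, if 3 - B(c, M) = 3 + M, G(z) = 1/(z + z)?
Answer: 41209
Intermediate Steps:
G(z) = 1/(2*z)
B(c, M) = -M (B(c, M) = 3 - (3 + M) = 3 + (-3 - M) = -M)
(204 + B(G(1), 1))**2 = (204 - 1*1)**2 = (204 - 1)**2 = 203**2 = 41209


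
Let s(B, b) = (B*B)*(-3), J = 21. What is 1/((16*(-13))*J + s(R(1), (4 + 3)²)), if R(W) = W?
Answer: -1/4371 ≈ -0.00022878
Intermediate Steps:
s(B, b) = -3*B² (s(B, b) = B²*(-3) = -3*B²)
1/((16*(-13))*J + s(R(1), (4 + 3)²)) = 1/((16*(-13))*21 - 3*1²) = 1/(-208*21 - 3*1) = 1/(-4368 - 3) = 1/(-4371) = -1/4371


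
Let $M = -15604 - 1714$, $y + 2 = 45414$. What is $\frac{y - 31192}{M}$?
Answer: $- \frac{7110}{8659} \approx -0.82111$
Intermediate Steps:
$y = 45412$ ($y = -2 + 45414 = 45412$)
$M = -17318$ ($M = -15604 - 1714 = -17318$)
$\frac{y - 31192}{M} = \frac{45412 - 31192}{-17318} = \left(45412 - 31192\right) \left(- \frac{1}{17318}\right) = 14220 \left(- \frac{1}{17318}\right) = - \frac{7110}{8659}$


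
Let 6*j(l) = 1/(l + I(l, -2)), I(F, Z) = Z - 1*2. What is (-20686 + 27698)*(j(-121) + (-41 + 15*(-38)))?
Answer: -1606628006/375 ≈ -4.2843e+6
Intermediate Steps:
I(F, Z) = -2 + Z (I(F, Z) = Z - 2 = -2 + Z)
j(l) = 1/(6*(-4 + l)) (j(l) = 1/(6*(l + (-2 - 2))) = 1/(6*(l - 4)) = 1/(6*(-4 + l)))
(-20686 + 27698)*(j(-121) + (-41 + 15*(-38))) = (-20686 + 27698)*(1/(6*(-4 - 121)) + (-41 + 15*(-38))) = 7012*((1/6)/(-125) + (-41 - 570)) = 7012*((1/6)*(-1/125) - 611) = 7012*(-1/750 - 611) = 7012*(-458251/750) = -1606628006/375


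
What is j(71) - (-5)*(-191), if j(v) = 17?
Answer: -938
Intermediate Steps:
j(71) - (-5)*(-191) = 17 - (-5)*(-191) = 17 - 1*955 = 17 - 955 = -938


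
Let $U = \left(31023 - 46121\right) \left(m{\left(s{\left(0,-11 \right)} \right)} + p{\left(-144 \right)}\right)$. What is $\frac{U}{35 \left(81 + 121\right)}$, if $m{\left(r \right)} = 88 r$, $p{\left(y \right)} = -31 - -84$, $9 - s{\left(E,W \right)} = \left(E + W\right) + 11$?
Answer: $- \frac{1275781}{707} \approx -1804.5$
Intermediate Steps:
$s{\left(E,W \right)} = -2 - E - W$ ($s{\left(E,W \right)} = 9 - \left(\left(E + W\right) + 11\right) = 9 - \left(11 + E + W\right) = -2 - E - W$)
$p{\left(y \right)} = 53$ ($p{\left(y \right)} = -31 + 84 = 53$)
$U = -12757810$ ($U = \left(31023 - 46121\right) \left(88 \left(-2 - 0 - -11\right) + 53\right) = - 15098 \left(88 \left(-2 + 0 + 11\right) + 53\right) = - 15098 \left(88 \cdot 9 + 53\right) = - 15098 \left(792 + 53\right) = \left(-15098\right) 845 = -12757810$)
$\frac{U}{35 \left(81 + 121\right)} = - \frac{12757810}{35 \left(81 + 121\right)} = - \frac{12757810}{35 \cdot 202} = - \frac{12757810}{7070} = \left(-12757810\right) \frac{1}{7070} = - \frac{1275781}{707}$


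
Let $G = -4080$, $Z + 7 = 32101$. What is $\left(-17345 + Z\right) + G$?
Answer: $10669$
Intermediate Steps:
$Z = 32094$ ($Z = -7 + 32101 = 32094$)
$\left(-17345 + Z\right) + G = \left(-17345 + 32094\right) - 4080 = 14749 - 4080 = 10669$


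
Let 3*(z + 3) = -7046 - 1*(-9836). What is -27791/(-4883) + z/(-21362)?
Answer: 589144801/104310646 ≈ 5.6480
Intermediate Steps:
z = 927 (z = -3 + (-7046 - 1*(-9836))/3 = -3 + (-7046 + 9836)/3 = -3 + (⅓)*2790 = -3 + 930 = 927)
-27791/(-4883) + z/(-21362) = -27791/(-4883) + 927/(-21362) = -27791*(-1/4883) + 927*(-1/21362) = 27791/4883 - 927/21362 = 589144801/104310646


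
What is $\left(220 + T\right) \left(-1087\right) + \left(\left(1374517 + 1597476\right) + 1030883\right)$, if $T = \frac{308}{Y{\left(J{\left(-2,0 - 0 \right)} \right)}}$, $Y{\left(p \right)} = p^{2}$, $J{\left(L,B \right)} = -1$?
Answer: $3428940$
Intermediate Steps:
$T = 308$ ($T = \frac{308}{\left(-1\right)^{2}} = \frac{308}{1} = 308 \cdot 1 = 308$)
$\left(220 + T\right) \left(-1087\right) + \left(\left(1374517 + 1597476\right) + 1030883\right) = \left(220 + 308\right) \left(-1087\right) + \left(\left(1374517 + 1597476\right) + 1030883\right) = 528 \left(-1087\right) + \left(2971993 + 1030883\right) = -573936 + 4002876 = 3428940$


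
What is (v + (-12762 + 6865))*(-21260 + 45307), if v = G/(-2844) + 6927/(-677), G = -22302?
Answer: -15174478565755/106966 ≈ -1.4186e+8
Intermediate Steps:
v = -255663/106966 (v = -22302/(-2844) + 6927/(-677) = -22302*(-1/2844) + 6927*(-1/677) = 1239/158 - 6927/677 = -255663/106966 ≈ -2.3901)
(v + (-12762 + 6865))*(-21260 + 45307) = (-255663/106966 + (-12762 + 6865))*(-21260 + 45307) = (-255663/106966 - 5897)*24047 = -631034165/106966*24047 = -15174478565755/106966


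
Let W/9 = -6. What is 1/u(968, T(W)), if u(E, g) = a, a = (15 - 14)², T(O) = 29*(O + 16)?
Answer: 1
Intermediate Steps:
W = -54 (W = 9*(-6) = -54)
T(O) = 464 + 29*O (T(O) = 29*(16 + O) = 464 + 29*O)
a = 1 (a = 1² = 1)
u(E, g) = 1
1/u(968, T(W)) = 1/1 = 1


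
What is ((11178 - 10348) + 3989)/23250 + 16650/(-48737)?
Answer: -152248897/1133135250 ≈ -0.13436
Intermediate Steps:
((11178 - 10348) + 3989)/23250 + 16650/(-48737) = (830 + 3989)*(1/23250) + 16650*(-1/48737) = 4819*(1/23250) - 16650/48737 = 4819/23250 - 16650/48737 = -152248897/1133135250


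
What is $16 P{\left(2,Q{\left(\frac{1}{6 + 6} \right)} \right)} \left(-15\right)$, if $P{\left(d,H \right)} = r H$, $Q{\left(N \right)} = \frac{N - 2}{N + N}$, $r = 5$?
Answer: $13800$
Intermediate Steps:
$Q{\left(N \right)} = \frac{-2 + N}{2 N}$
$P{\left(d,H \right)} = 5 H$
$16 P{\left(2,Q{\left(\frac{1}{6 + 6} \right)} \right)} \left(-15\right) = 16 \cdot 5 \frac{-2 + \frac{1}{6 + 6}}{2 \frac{1}{6 + 6}} \left(-15\right) = 16 \cdot 5 \frac{-2 + \frac{1}{12}}{2 \cdot \frac{1}{12}} \left(-15\right) = 16 \cdot 5 \frac{\frac{1}{\frac{1}{12}} \left(-2 + \frac{1}{12}\right)}{2} \left(-15\right) = 16 \cdot 5 \cdot \frac{1}{2} \cdot 12 \left(- \frac{23}{12}\right) \left(-15\right) = 16 \cdot 5 \left(- \frac{23}{2}\right) \left(-15\right) = 16 \left(- \frac{115}{2}\right) \left(-15\right) = \left(-920\right) \left(-15\right) = 13800$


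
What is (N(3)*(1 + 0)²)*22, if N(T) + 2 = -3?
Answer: -110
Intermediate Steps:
N(T) = -5 (N(T) = -2 - 3 = -5)
(N(3)*(1 + 0)²)*22 = -5*(1 + 0)²*22 = -5*1²*22 = -5*1*22 = -5*22 = -110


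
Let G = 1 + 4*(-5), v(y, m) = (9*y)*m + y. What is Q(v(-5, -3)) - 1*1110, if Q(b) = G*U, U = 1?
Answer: -1129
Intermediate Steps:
v(y, m) = y + 9*m*y (v(y, m) = 9*m*y + y = y + 9*m*y)
G = -19 (G = 1 - 20 = -19)
Q(b) = -19 (Q(b) = -19*1 = -19)
Q(v(-5, -3)) - 1*1110 = -19 - 1*1110 = -19 - 1110 = -1129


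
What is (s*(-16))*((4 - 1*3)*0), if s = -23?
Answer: 0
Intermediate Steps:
(s*(-16))*((4 - 1*3)*0) = (-23*(-16))*((4 - 1*3)*0) = 368*((4 - 3)*0) = 368*(1*0) = 368*0 = 0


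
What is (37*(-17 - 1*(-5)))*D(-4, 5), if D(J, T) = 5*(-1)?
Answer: 2220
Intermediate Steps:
D(J, T) = -5
(37*(-17 - 1*(-5)))*D(-4, 5) = (37*(-17 - 1*(-5)))*(-5) = (37*(-17 + 5))*(-5) = (37*(-12))*(-5) = -444*(-5) = 2220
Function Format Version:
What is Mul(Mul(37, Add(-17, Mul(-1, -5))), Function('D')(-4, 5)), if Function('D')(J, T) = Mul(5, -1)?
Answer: 2220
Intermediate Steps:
Function('D')(J, T) = -5
Mul(Mul(37, Add(-17, Mul(-1, -5))), Function('D')(-4, 5)) = Mul(Mul(37, Add(-17, Mul(-1, -5))), -5) = Mul(Mul(37, Add(-17, 5)), -5) = Mul(Mul(37, -12), -5) = Mul(-444, -5) = 2220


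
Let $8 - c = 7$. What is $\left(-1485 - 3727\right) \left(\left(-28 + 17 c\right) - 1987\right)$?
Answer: $10413576$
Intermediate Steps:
$c = 1$ ($c = 8 - 7 = 1$)
$\left(-1485 - 3727\right) \left(\left(-28 + 17 c\right) - 1987\right) = \left(-1485 - 3727\right) \left(\left(-28 + 17 \cdot 1\right) - 1987\right) = \left(-1485 - 3727\right) \left(\left(-28 + 17\right) - 1987\right) = \left(-1485 - 3727\right) \left(-11 - 1987\right) = \left(-5212\right) \left(-1998\right) = 10413576$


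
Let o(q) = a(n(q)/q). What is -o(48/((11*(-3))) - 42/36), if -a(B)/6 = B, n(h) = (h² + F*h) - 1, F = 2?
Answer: -2737/1903 ≈ -1.4383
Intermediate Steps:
n(h) = -1 + h² + 2*h (n(h) = (h² + 2*h) - 1 = -1 + h² + 2*h)
a(B) = -6*B
o(q) = -6*(-1 + q² + 2*q)/q
-o(48/((11*(-3))) - 42/36) = -(-12 - 6*(48/((11*(-3))) - 42/36) + 6/(48/((11*(-3))) - 42/36)) = -(-12 - 6*(48/(-33) - 42*1/36) + 6/(48/(-33) - 42*1/36)) = -(-12 - 6*(48*(-1/33) - 7/6) + 6/(48*(-1/33) - 7/6)) = -(-12 - 6*(-16/11 - 7/6) + 6/(-16/11 - 7/6)) = -(-12 - 6*(-173/66) + 6/(-173/66)) = -(-12 + 173/11 + 6*(-66/173)) = -(-12 + 173/11 - 396/173) = -1*2737/1903 = -2737/1903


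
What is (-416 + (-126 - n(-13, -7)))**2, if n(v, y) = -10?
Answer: 283024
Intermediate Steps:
(-416 + (-126 - n(-13, -7)))**2 = (-416 + (-126 - 1*(-10)))**2 = (-416 + (-126 + 10))**2 = (-416 - 116)**2 = (-532)**2 = 283024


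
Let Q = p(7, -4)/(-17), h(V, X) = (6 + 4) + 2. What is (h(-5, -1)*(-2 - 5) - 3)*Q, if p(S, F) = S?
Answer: 609/17 ≈ 35.824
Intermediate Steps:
h(V, X) = 12 (h(V, X) = 10 + 2 = 12)
Q = -7/17 (Q = 7/(-17) = 7*(-1/17) = -7/17 ≈ -0.41176)
(h(-5, -1)*(-2 - 5) - 3)*Q = (12*(-2 - 5) - 3)*(-7/17) = (12*(-7) - 3)*(-7/17) = (-84 - 3)*(-7/17) = -87*(-7/17) = 609/17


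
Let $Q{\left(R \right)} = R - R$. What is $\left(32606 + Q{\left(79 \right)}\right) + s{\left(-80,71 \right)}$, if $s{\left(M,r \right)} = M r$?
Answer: $26926$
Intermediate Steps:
$Q{\left(R \right)} = 0$
$\left(32606 + Q{\left(79 \right)}\right) + s{\left(-80,71 \right)} = \left(32606 + 0\right) - 5680 = 32606 - 5680 = 26926$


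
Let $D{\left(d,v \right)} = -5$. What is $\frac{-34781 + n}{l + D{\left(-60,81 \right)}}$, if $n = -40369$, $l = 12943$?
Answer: $- \frac{37575}{6469} \approx -5.8085$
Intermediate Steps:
$\frac{-34781 + n}{l + D{\left(-60,81 \right)}} = \frac{-34781 - 40369}{12943 - 5} = - \frac{75150}{12938} = \left(-75150\right) \frac{1}{12938} = - \frac{37575}{6469}$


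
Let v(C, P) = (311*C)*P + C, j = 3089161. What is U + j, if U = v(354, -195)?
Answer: -18378815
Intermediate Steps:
v(C, P) = C + 311*C*P (v(C, P) = 311*C*P + C = C + 311*C*P)
U = -21467976 (U = 354*(1 + 311*(-195)) = 354*(1 - 60645) = 354*(-60644) = -21467976)
U + j = -21467976 + 3089161 = -18378815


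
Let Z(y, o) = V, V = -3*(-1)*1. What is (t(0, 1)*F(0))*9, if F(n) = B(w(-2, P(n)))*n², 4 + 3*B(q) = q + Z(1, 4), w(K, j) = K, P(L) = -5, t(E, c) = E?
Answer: 0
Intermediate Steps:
V = 3 (V = 3*1 = 3)
Z(y, o) = 3
B(q) = -⅓ + q/3 (B(q) = -4/3 + (q + 3)/3 = -4/3 + (3 + q)/3 = -4/3 + (1 + q/3) = -⅓ + q/3)
F(n) = -n² (F(n) = (-⅓ + (⅓)*(-2))*n² = (-⅓ - ⅔)*n² = -n²)
(t(0, 1)*F(0))*9 = (0*(-1*0²))*9 = (0*(-1*0))*9 = (0*0)*9 = 0*9 = 0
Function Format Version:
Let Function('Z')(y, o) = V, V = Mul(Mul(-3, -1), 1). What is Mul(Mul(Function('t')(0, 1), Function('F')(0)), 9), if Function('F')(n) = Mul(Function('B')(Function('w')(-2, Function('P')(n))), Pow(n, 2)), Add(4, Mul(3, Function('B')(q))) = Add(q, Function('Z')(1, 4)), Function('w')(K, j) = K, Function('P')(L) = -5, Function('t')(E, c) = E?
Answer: 0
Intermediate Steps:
V = 3 (V = Mul(3, 1) = 3)
Function('Z')(y, o) = 3
Function('B')(q) = Add(Rational(-1, 3), Mul(Rational(1, 3), q)) (Function('B')(q) = Add(Rational(-4, 3), Mul(Rational(1, 3), Add(q, 3))) = Add(Rational(-4, 3), Mul(Rational(1, 3), Add(3, q))) = Add(Rational(-4, 3), Add(1, Mul(Rational(1, 3), q))) = Add(Rational(-1, 3), Mul(Rational(1, 3), q)))
Function('F')(n) = Mul(-1, Pow(n, 2)) (Function('F')(n) = Mul(Add(Rational(-1, 3), Mul(Rational(1, 3), -2)), Pow(n, 2)) = Mul(Add(Rational(-1, 3), Rational(-2, 3)), Pow(n, 2)) = Mul(-1, Pow(n, 2)))
Mul(Mul(Function('t')(0, 1), Function('F')(0)), 9) = Mul(Mul(0, Mul(-1, Pow(0, 2))), 9) = Mul(Mul(0, Mul(-1, 0)), 9) = Mul(Mul(0, 0), 9) = Mul(0, 9) = 0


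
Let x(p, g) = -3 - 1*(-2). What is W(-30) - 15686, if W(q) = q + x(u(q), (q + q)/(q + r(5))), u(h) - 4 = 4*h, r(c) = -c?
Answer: -15717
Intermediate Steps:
u(h) = 4 + 4*h
x(p, g) = -1 (x(p, g) = -3 + 2 = -1)
W(q) = -1 + q (W(q) = q - 1 = -1 + q)
W(-30) - 15686 = (-1 - 30) - 15686 = -31 - 15686 = -15717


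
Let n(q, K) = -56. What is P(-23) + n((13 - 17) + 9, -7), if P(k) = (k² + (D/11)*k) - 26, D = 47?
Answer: 3836/11 ≈ 348.73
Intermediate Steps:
P(k) = -26 + k² + 47*k/11 (P(k) = (k² + (47/11)*k) - 26 = (k² + (47*(1/11))*k) - 26 = (k² + 47*k/11) - 26 = -26 + k² + 47*k/11)
P(-23) + n((13 - 17) + 9, -7) = (-26 + (-23)² + (47/11)*(-23)) - 56 = (-26 + 529 - 1081/11) - 56 = 4452/11 - 56 = 3836/11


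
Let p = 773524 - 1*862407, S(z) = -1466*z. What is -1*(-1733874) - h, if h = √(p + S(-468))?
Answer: 1733874 - √597205 ≈ 1.7331e+6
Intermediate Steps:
p = -88883 (p = 773524 - 862407 = -88883)
h = √597205 (h = √(-88883 - 1466*(-468)) = √(-88883 + 686088) = √597205 ≈ 772.79)
-1*(-1733874) - h = -1*(-1733874) - √597205 = 1733874 - √597205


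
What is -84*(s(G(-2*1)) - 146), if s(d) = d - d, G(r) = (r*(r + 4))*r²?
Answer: 12264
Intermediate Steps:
G(r) = r³*(4 + r) (G(r) = (r*(4 + r))*r² = r³*(4 + r))
s(d) = 0
-84*(s(G(-2*1)) - 146) = -84*(0 - 146) = -84*(-146) = 12264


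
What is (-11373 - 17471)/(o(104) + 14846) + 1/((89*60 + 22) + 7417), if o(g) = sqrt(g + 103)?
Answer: -5471977725187/2816536441511 + 86532*sqrt(23)/220403509 ≈ -1.9409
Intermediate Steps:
o(g) = sqrt(103 + g)
(-11373 - 17471)/(o(104) + 14846) + 1/((89*60 + 22) + 7417) = (-11373 - 17471)/(sqrt(103 + 104) + 14846) + 1/((89*60 + 22) + 7417) = -28844/(sqrt(207) + 14846) + 1/((5340 + 22) + 7417) = -28844/(3*sqrt(23) + 14846) + 1/(5362 + 7417) = -28844/(14846 + 3*sqrt(23)) + 1/12779 = 1/12779 - 28844/(14846 + 3*sqrt(23))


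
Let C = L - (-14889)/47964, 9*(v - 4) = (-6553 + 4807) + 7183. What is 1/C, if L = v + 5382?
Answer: 20556/123139105 ≈ 0.00016693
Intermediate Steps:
v = 5473/9 (v = 4 + ((-6553 + 4807) + 7183)/9 = 4 + (-1746 + 7183)/9 = 4 + (1/9)*5437 = 4 + 5437/9 = 5473/9 ≈ 608.11)
L = 53911/9 (L = 5473/9 + 5382 = 53911/9 ≈ 5990.1)
C = 123139105/20556 (C = 53911/9 - (-14889)/47964 = 53911/9 - 1*(-709/2284) = 53911/9 + 709/2284 = 123139105/20556 ≈ 5990.4)
1/C = 1/(123139105/20556) = 20556/123139105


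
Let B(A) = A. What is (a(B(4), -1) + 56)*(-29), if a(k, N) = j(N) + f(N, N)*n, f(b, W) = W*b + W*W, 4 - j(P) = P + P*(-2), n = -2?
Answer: -1595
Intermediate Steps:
j(P) = 4 + P (j(P) = 4 - (P + P*(-2)) = 4 - (P - 2*P) = 4 - (-1)*P = 4 + P)
f(b, W) = W² + W*b (f(b, W) = W*b + W² = W² + W*b)
a(k, N) = 4 + N - 4*N² (a(k, N) = (4 + N) + (N*(N + N))*(-2) = (4 + N) + (N*(2*N))*(-2) = (4 + N) + (2*N²)*(-2) = (4 + N) - 4*N² = 4 + N - 4*N²)
(a(B(4), -1) + 56)*(-29) = ((4 - 1 - 4*(-1)²) + 56)*(-29) = ((4 - 1 - 4*1) + 56)*(-29) = ((4 - 1 - 4) + 56)*(-29) = (-1 + 56)*(-29) = 55*(-29) = -1595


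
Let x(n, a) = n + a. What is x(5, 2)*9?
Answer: 63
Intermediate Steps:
x(n, a) = a + n
x(5, 2)*9 = (2 + 5)*9 = 7*9 = 63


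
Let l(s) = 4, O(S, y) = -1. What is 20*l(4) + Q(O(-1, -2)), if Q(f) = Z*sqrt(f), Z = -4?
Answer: 80 - 4*I ≈ 80.0 - 4.0*I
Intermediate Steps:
Q(f) = -4*sqrt(f)
20*l(4) + Q(O(-1, -2)) = 20*4 - 4*I = 80 - 4*I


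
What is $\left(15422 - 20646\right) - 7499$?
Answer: $-12723$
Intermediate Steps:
$\left(15422 - 20646\right) - 7499 = -5224 - 7499 = -12723$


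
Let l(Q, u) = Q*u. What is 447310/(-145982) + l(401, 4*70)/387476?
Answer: -19616378825/7070565179 ≈ -2.7744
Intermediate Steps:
447310/(-145982) + l(401, 4*70)/387476 = 447310/(-145982) + (401*(4*70))/387476 = 447310*(-1/145982) + (401*280)*(1/387476) = -223655/72991 + 112280*(1/387476) = -223655/72991 + 28070/96869 = -19616378825/7070565179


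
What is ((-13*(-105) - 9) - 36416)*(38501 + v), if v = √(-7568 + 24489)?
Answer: -1349845060 - 35060*√16921 ≈ -1.3544e+9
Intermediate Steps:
v = √16921 ≈ 130.08
((-13*(-105) - 9) - 36416)*(38501 + v) = ((-13*(-105) - 9) - 36416)*(38501 + √16921) = ((1365 - 9) - 36416)*(38501 + √16921) = (1356 - 36416)*(38501 + √16921) = -35060*(38501 + √16921) = -1349845060 - 35060*√16921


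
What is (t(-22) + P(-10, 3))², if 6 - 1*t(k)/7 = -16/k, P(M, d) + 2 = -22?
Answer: 20164/121 ≈ 166.64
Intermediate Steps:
P(M, d) = -24 (P(M, d) = -2 - 22 = -24)
t(k) = 42 + 112/k (t(k) = 42 - (-112)/k = 42 + 112/k)
(t(-22) + P(-10, 3))² = ((42 + 112/(-22)) - 24)² = ((42 + 112*(-1/22)) - 24)² = ((42 - 56/11) - 24)² = (406/11 - 24)² = (142/11)² = 20164/121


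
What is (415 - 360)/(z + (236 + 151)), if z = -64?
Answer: 55/323 ≈ 0.17028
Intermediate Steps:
(415 - 360)/(z + (236 + 151)) = (415 - 360)/(-64 + (236 + 151)) = 55/(-64 + 387) = 55/323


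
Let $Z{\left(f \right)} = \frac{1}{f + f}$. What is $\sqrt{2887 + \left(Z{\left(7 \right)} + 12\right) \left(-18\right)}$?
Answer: $\frac{16 \sqrt{511}}{7} \approx 51.669$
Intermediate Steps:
$Z{\left(f \right)} = \frac{1}{2 f}$
$\sqrt{2887 + \left(Z{\left(7 \right)} + 12\right) \left(-18\right)} = \sqrt{2887 + \left(\frac{1}{2 \cdot 7} + 12\right) \left(-18\right)} = \sqrt{2887 + \left(\frac{1}{2} \cdot \frac{1}{7} + 12\right) \left(-18\right)} = \sqrt{2887 + \left(\frac{1}{14} + 12\right) \left(-18\right)} = \sqrt{2887 + \frac{169}{14} \left(-18\right)} = \sqrt{2887 - \frac{1521}{7}} = \sqrt{\frac{18688}{7}} = \frac{16 \sqrt{511}}{7}$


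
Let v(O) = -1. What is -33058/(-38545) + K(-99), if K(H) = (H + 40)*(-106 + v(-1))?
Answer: 243367643/38545 ≈ 6313.9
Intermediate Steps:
K(H) = -4280 - 107*H (K(H) = (H + 40)*(-106 - 1) = (40 + H)*(-107) = -4280 - 107*H)
-33058/(-38545) + K(-99) = -33058/(-38545) + (-4280 - 107*(-99)) = -33058*(-1/38545) + (-4280 + 10593) = 33058/38545 + 6313 = 243367643/38545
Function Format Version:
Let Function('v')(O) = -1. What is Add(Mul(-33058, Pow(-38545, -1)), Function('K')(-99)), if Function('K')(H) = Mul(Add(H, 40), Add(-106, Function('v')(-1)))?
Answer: Rational(243367643, 38545) ≈ 6313.9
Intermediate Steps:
Function('K')(H) = Add(-4280, Mul(-107, H)) (Function('K')(H) = Mul(Add(H, 40), Add(-106, -1)) = Mul(Add(40, H), -107) = Add(-4280, Mul(-107, H)))
Add(Mul(-33058, Pow(-38545, -1)), Function('K')(-99)) = Add(Mul(-33058, Pow(-38545, -1)), Add(-4280, Mul(-107, -99))) = Add(Mul(-33058, Rational(-1, 38545)), Add(-4280, 10593)) = Add(Rational(33058, 38545), 6313) = Rational(243367643, 38545)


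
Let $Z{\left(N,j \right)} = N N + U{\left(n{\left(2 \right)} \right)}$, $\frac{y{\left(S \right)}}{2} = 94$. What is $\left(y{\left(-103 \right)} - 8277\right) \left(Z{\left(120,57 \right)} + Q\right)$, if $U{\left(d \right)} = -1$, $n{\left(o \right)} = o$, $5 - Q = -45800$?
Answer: $-486990156$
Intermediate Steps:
$Q = 45805$ ($Q = 5 - -45800 = 5 + 45800 = 45805$)
$y{\left(S \right)} = 188$ ($y{\left(S \right)} = 2 \cdot 94 = 188$)
$Z{\left(N,j \right)} = -1 + N^{2}$ ($Z{\left(N,j \right)} = N N - 1 = N^{2} - 1 = -1 + N^{2}$)
$\left(y{\left(-103 \right)} - 8277\right) \left(Z{\left(120,57 \right)} + Q\right) = \left(188 - 8277\right) \left(\left(-1 + 120^{2}\right) + 45805\right) = - 8089 \left(\left(-1 + 14400\right) + 45805\right) = - 8089 \left(14399 + 45805\right) = \left(-8089\right) 60204 = -486990156$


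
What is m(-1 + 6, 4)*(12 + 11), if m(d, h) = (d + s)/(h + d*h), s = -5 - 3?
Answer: -23/8 ≈ -2.8750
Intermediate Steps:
s = -8
m(d, h) = (-8 + d)/(h + d*h) (m(d, h) = (d - 8)/(h + d*h) = (-8 + d)/(h + d*h))
m(-1 + 6, 4)*(12 + 11) = ((-8 + (-1 + 6))/(4*(1 + (-1 + 6))))*(12 + 11) = ((-8 + 5)/(4*(1 + 5)))*23 = ((¼)*(-3)/6)*23 = ((¼)*(⅙)*(-3))*23 = -⅛*23 = -23/8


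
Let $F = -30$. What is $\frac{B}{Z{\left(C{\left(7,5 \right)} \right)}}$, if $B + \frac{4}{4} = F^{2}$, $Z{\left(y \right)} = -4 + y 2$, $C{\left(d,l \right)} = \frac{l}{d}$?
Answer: $- \frac{6293}{18} \approx -349.61$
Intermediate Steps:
$Z{\left(y \right)} = -4 + 2 y$
$B = 899$ ($B = -1 + \left(-30\right)^{2} = -1 + 900 = 899$)
$\frac{B}{Z{\left(C{\left(7,5 \right)} \right)}} = \frac{899}{-4 + 2 \cdot \frac{5}{7}} = \frac{899}{-4 + \frac{10}{7}} = \frac{899}{- \frac{18}{7}} = 899 \left(- \frac{7}{18}\right) = - \frac{6293}{18}$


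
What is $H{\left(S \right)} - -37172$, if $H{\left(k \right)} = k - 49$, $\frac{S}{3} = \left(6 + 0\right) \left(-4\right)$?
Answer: $37051$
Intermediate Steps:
$S = -72$ ($S = 3 \left(6 + 0\right) \left(-4\right) = 3 \cdot 6 \left(-4\right) = 3 \left(-24\right) = -72$)
$H{\left(k \right)} = -49 + k$ ($H{\left(k \right)} = k - 49 = -49 + k$)
$H{\left(S \right)} - -37172 = \left(-49 - 72\right) - -37172 = -121 + 37172 = 37051$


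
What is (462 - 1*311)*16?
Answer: 2416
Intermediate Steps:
(462 - 1*311)*16 = (462 - 311)*16 = 151*16 = 2416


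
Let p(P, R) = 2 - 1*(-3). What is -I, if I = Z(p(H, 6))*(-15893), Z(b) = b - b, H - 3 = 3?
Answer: 0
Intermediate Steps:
H = 6 (H = 3 + 3 = 6)
p(P, R) = 5 (p(P, R) = 2 + 3 = 5)
Z(b) = 0
I = 0 (I = 0*(-15893) = 0)
-I = -1*0 = 0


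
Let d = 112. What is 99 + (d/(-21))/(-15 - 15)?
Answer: 4463/45 ≈ 99.178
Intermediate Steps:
99 + (d/(-21))/(-15 - 15) = 99 + (112/(-21))/(-15 - 15) = 99 + (112*(-1/21))/(-30) = 99 - 1/30*(-16/3) = 99 + 8/45 = 4463/45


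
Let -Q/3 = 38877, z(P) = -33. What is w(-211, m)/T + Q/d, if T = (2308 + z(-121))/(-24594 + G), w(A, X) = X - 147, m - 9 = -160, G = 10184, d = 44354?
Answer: 38039744839/20181070 ≈ 1884.9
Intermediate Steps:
m = -151 (m = 9 - 160 = -151)
Q = -116631 (Q = -3*38877 = -116631)
w(A, X) = -147 + X
T = -455/2882 (T = (2308 - 33)/(-24594 + 10184) = 2275/(-14410) = 2275*(-1/14410) = -455/2882 ≈ -0.15788)
w(-211, m)/T + Q/d = (-147 - 151)/(-455/2882) - 116631/44354 = -298*(-2882/455) - 116631*1/44354 = 858836/455 - 116631/44354 = 38039744839/20181070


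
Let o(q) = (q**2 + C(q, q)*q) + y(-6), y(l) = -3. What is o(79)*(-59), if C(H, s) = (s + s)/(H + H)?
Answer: -372703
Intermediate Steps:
C(H, s) = s/H (C(H, s) = (2*s)/((2*H)) = (2*s)*(1/(2*H)) = s/H)
o(q) = -3 + q + q**2 (o(q) = (q**2 + (q/q)*q) - 3 = (q**2 + 1*q) - 3 = (q**2 + q) - 3 = (q + q**2) - 3 = -3 + q + q**2)
o(79)*(-59) = (-3 + 79 + 79**2)*(-59) = (-3 + 79 + 6241)*(-59) = 6317*(-59) = -372703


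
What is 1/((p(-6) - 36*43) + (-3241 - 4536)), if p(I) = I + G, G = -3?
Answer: -1/9334 ≈ -0.00010714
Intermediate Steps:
p(I) = -3 + I (p(I) = I - 3 = -3 + I)
1/((p(-6) - 36*43) + (-3241 - 4536)) = 1/(((-3 - 6) - 36*43) + (-3241 - 4536)) = 1/((-9 - 1548) - 7777) = 1/(-1557 - 7777) = 1/(-9334) = -1/9334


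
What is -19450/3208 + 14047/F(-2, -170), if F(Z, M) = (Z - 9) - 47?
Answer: -11547719/46516 ≈ -248.25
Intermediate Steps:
F(Z, M) = -56 + Z (F(Z, M) = (-9 + Z) - 47 = -56 + Z)
-19450/3208 + 14047/F(-2, -170) = -19450/3208 + 14047/(-56 - 2) = -19450*1/3208 + 14047/(-58) = -9725/1604 + 14047*(-1/58) = -9725/1604 - 14047/58 = -11547719/46516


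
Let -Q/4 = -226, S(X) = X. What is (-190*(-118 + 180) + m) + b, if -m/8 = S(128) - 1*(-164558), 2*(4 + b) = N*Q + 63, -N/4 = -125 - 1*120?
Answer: -1772561/2 ≈ -8.8628e+5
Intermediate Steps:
Q = 904 (Q = -4*(-226) = 904)
N = 980 (N = -4*(-125 - 1*120) = -4*(-125 - 120) = -4*(-245) = 980)
b = 885975/2 (b = -4 + (980*904 + 63)/2 = -4 + (885920 + 63)/2 = -4 + (½)*885983 = -4 + 885983/2 = 885975/2 ≈ 4.4299e+5)
m = -1317488 (m = -8*(128 - 1*(-164558)) = -8*(128 + 164558) = -8*164686 = -1317488)
(-190*(-118 + 180) + m) + b = (-190*(-118 + 180) - 1317488) + 885975/2 = (-190*62 - 1317488) + 885975/2 = (-11780 - 1317488) + 885975/2 = -1329268 + 885975/2 = -1772561/2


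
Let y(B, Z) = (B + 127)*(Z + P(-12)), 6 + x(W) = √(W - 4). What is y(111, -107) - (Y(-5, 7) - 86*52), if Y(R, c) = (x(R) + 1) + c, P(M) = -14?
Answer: -24328 - 3*I ≈ -24328.0 - 3.0*I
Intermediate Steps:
x(W) = -6 + √(-4 + W) (x(W) = -6 + √(W - 4) = -6 + √(-4 + W))
Y(R, c) = -5 + c + √(-4 + R) (Y(R, c) = ((-6 + √(-4 + R)) + 1) + c = (-5 + √(-4 + R)) + c = -5 + c + √(-4 + R))
y(B, Z) = (-14 + Z)*(127 + B) (y(B, Z) = (B + 127)*(Z - 14) = (127 + B)*(-14 + Z) = (-14 + Z)*(127 + B))
y(111, -107) - (Y(-5, 7) - 86*52) = (-1778 - 14*111 + 127*(-107) + 111*(-107)) - ((-5 + 7 + √(-4 - 5)) - 86*52) = (-1778 - 1554 - 13589 - 11877) - ((-5 + 7 + √(-9)) - 4472) = -28798 - ((-5 + 7 + 3*I) - 4472) = -28798 - ((2 + 3*I) - 4472) = -28798 - (-4470 + 3*I) = -28798 + (4470 - 3*I) = -24328 - 3*I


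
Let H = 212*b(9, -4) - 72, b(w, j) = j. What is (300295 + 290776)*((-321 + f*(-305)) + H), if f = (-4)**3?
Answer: 10804186809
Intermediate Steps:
f = -64
H = -920 (H = 212*(-4) - 72 = -848 - 72 = -920)
(300295 + 290776)*((-321 + f*(-305)) + H) = (300295 + 290776)*((-321 - 64*(-305)) - 920) = 591071*((-321 + 19520) - 920) = 591071*(19199 - 920) = 591071*18279 = 10804186809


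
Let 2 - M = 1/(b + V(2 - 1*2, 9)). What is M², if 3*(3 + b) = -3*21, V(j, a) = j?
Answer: 2401/576 ≈ 4.1684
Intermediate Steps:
b = -24 (b = -3 + (-3*21)/3 = -3 + (⅓)*(-63) = -3 - 21 = -24)
M = 49/24 (M = 2 - 1/(-24 + (2 - 1*2)) = 2 - 1/(-24 + (2 - 2)) = 2 - 1/(-24 + 0) = 2 - 1/(-24) = 2 - 1*(-1/24) = 2 + 1/24 = 49/24 ≈ 2.0417)
M² = (49/24)² = 2401/576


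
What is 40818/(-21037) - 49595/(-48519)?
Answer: -937118527/1020694203 ≈ -0.91812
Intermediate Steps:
40818/(-21037) - 49595/(-48519) = 40818*(-1/21037) - 49595*(-1/48519) = -40818/21037 + 49595/48519 = -937118527/1020694203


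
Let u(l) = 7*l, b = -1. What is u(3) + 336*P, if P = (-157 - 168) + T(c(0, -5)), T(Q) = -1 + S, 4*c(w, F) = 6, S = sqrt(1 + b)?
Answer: -109515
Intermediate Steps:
S = 0 (S = sqrt(1 - 1) = sqrt(0) = 0)
c(w, F) = 3/2 (c(w, F) = (1/4)*6 = 3/2)
T(Q) = -1 (T(Q) = -1 + 0 = -1)
P = -326 (P = (-157 - 168) - 1 = -325 - 1 = -326)
u(3) + 336*P = 7*3 + 336*(-326) = 21 - 109536 = -109515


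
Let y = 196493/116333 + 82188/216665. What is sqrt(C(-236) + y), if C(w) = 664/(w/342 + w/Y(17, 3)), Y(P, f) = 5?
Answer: I*sqrt(3141282256454898401865043882655)/516027890807485 ≈ 3.4346*I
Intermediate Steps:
C(w) = 1135440/(347*w) (C(w) = 664/(w/342 + w/5) = 664/((347*w/1710)) = 664*(1710/(347*w)) = 1135440/(347*w))
y = 52134332449/25205289445 (y = 196493*(1/116333) + 82188*(1/216665) = 196493/116333 + 82188/216665 = 52134332449/25205289445 ≈ 2.0684)
sqrt(C(-236) + y) = sqrt((1135440/347)/(-236) + 52134332449/25205289445) = sqrt((1135440/347)*(-1/236) + 52134332449/25205289445) = sqrt(-283860/20473 + 52134332449/25205289445) = sqrt(-6087427273629323/516027890807485) = I*sqrt(3141282256454898401865043882655)/516027890807485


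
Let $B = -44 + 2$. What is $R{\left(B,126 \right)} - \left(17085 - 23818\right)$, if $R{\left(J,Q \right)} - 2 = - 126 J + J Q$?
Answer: $6735$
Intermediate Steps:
$B = -42$
$R{\left(J,Q \right)} = 2 - 126 J + J Q$ ($R{\left(J,Q \right)} = 2 + \left(- 126 J + J Q\right) = 2 - 126 J + J Q$)
$R{\left(B,126 \right)} - \left(17085 - 23818\right) = \left(2 - -5292 - 5292\right) - \left(17085 - 23818\right) = \left(2 + 5292 - 5292\right) - -6733 = 2 + 6733 = 6735$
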